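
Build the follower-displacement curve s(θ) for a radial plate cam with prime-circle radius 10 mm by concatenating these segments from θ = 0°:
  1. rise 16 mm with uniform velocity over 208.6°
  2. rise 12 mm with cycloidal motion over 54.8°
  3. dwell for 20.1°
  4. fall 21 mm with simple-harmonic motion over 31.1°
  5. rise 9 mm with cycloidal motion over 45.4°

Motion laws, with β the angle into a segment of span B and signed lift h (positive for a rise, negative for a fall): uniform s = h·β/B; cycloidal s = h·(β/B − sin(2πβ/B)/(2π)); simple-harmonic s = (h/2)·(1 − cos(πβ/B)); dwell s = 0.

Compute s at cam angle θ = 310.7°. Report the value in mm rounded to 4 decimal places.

seg 1 [0°–208.6°] uniform, h=16: full span → s += 16 → s = 16.0000
seg 2 [208.6°–263.4°] cycloidal, h=12: full span → s += 12 → s = 28.0000
seg 3 [263.4°–283.5°] dwell: s stays 28.0000
seg 4 [283.5°–314.6°] simple-harmonic, h=-21: θ=310.7° here. β=27.2, B=31.1. -21/2·(1 − cos(π·0.8746)) = -20.1957 → s = 7.8043

7.8043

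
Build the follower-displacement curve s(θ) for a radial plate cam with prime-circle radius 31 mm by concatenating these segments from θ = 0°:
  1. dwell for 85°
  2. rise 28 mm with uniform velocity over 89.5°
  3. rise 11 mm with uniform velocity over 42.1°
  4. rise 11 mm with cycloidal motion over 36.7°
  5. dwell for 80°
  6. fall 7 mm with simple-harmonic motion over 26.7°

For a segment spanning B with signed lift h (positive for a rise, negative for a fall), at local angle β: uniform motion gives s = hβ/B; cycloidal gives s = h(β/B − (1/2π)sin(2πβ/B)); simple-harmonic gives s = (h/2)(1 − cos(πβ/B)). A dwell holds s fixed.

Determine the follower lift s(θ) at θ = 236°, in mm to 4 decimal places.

seg 1 [0°–85°] dwell: s stays 0.0000
seg 2 [85°–174.5°] uniform, h=28: full span → s += 28 → s = 28.0000
seg 3 [174.5°–216.6°] uniform, h=11: full span → s += 11 → s = 39.0000
seg 4 [216.6°–253.3°] cycloidal, h=11: θ=236° here. β=19.4, B=36.7. 11·(0.5286 − sin(2π·0.5286)/(2π)) = 6.1277 → s = 45.1277

45.1277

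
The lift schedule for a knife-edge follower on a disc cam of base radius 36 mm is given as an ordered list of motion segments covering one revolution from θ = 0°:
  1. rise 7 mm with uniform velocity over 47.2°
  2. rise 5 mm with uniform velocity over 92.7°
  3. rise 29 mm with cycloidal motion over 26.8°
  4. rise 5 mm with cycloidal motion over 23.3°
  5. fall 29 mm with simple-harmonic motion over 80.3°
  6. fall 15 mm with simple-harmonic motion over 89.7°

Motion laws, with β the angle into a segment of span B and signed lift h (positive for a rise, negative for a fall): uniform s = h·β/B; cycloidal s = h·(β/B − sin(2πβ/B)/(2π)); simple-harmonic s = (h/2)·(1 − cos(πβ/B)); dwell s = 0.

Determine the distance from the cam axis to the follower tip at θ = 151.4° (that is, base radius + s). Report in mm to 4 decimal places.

seg 1 [0°–47.2°] uniform, h=7: full span → s += 7 → s = 7.0000
seg 2 [47.2°–139.9°] uniform, h=5: full span → s += 5 → s = 12.0000
seg 3 [139.9°–166.7°] cycloidal, h=29: θ=151.4° here. β=11.5, B=26.8. 29·(0.4291 − sin(2π·0.4291)/(2π)) = 10.4554 → s = 22.4554
radial distance = base radius + s = 36 + 22.4554 = 58.4554

58.4554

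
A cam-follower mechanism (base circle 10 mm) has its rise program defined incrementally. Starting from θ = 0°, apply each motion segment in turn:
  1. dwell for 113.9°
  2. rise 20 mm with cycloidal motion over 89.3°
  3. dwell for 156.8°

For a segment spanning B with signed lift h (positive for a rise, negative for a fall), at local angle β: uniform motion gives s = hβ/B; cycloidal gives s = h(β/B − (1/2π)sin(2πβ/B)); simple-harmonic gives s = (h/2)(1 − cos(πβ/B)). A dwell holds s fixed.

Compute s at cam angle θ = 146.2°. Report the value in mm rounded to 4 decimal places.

seg 1 [0°–113.9°] dwell: s stays 0.0000
seg 2 [113.9°–203.2°] cycloidal, h=20: θ=146.2° here. β=32.3, B=89.3. 20·(0.3617 − sin(2π·0.3617)/(2π)) = 4.8033 → s = 4.8033

4.8033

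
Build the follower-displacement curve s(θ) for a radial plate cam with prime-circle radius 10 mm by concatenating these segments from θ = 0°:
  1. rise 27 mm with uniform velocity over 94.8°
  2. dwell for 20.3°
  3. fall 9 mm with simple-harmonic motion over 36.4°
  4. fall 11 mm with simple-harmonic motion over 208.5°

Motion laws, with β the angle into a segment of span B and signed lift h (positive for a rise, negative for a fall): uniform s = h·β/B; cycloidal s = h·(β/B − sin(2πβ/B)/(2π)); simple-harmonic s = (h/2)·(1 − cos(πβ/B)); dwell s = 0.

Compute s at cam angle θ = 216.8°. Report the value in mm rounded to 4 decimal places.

seg 1 [0°–94.8°] uniform, h=27: full span → s += 27 → s = 27.0000
seg 2 [94.8°–115.1°] dwell: s stays 27.0000
seg 3 [115.1°–151.5°] simple-harmonic, h=-9: full span → s += -9 → s = 18.0000
seg 4 [151.5°–360°] simple-harmonic, h=-11: θ=216.8° here. β=65.3, B=208.5. -11/2·(1 − cos(π·0.3132)) = -2.4543 → s = 15.5457

15.5457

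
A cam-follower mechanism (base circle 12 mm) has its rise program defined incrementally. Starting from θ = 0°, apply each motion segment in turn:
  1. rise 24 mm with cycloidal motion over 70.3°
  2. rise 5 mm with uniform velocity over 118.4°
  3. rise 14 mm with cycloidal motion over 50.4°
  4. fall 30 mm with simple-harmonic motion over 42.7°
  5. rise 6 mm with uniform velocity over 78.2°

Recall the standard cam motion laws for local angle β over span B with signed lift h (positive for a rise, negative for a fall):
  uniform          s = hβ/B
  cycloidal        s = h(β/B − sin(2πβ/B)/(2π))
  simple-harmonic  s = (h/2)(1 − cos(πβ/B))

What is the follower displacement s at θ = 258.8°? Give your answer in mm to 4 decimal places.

seg 1 [0°–70.3°] cycloidal, h=24: full span → s += 24 → s = 24.0000
seg 2 [70.3°–188.7°] uniform, h=5: full span → s += 5 → s = 29.0000
seg 3 [188.7°–239.1°] cycloidal, h=14: full span → s += 14 → s = 43.0000
seg 4 [239.1°–281.8°] simple-harmonic, h=-30: θ=258.8° here. β=19.7, B=42.7. -30/2·(1 − cos(π·0.4614)) = -13.1835 → s = 29.8165

29.8165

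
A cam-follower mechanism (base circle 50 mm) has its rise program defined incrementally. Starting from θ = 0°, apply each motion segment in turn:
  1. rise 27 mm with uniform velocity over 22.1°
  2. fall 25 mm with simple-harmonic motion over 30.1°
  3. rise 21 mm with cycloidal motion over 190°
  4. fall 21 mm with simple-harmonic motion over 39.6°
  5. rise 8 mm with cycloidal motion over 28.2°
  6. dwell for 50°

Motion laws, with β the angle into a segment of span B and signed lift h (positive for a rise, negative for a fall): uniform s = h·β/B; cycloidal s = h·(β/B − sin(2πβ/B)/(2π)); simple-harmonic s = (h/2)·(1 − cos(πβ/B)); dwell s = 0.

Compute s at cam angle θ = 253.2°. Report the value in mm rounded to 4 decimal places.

seg 1 [0°–22.1°] uniform, h=27: full span → s += 27 → s = 27.0000
seg 2 [22.1°–52.2°] simple-harmonic, h=-25: full span → s += -25 → s = 2.0000
seg 3 [52.2°–242.2°] cycloidal, h=21: full span → s += 21 → s = 23.0000
seg 4 [242.2°–281.8°] simple-harmonic, h=-21: θ=253.2° here. β=11, B=39.6. -21/2·(1 − cos(π·0.2778)) = -3.7507 → s = 19.2493

19.2493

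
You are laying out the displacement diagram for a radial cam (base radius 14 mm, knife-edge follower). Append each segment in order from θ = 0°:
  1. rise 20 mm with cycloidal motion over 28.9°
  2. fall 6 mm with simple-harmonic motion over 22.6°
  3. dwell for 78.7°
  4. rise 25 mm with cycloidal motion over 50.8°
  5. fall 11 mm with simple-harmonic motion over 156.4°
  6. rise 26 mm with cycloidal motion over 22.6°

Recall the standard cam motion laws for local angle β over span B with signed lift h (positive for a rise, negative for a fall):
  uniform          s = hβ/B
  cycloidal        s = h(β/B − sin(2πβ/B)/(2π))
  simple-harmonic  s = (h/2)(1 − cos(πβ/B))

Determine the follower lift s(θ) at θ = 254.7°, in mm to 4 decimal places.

seg 1 [0°–28.9°] cycloidal, h=20: full span → s += 20 → s = 20.0000
seg 2 [28.9°–51.5°] simple-harmonic, h=-6: full span → s += -6 → s = 14.0000
seg 3 [51.5°–130.2°] dwell: s stays 14.0000
seg 4 [130.2°–181°] cycloidal, h=25: full span → s += 25 → s = 39.0000
seg 5 [181°–337.4°] simple-harmonic, h=-11: θ=254.7° here. β=73.7, B=156.4. -11/2·(1 − cos(π·0.4712)) = -5.0035 → s = 33.9965

33.9965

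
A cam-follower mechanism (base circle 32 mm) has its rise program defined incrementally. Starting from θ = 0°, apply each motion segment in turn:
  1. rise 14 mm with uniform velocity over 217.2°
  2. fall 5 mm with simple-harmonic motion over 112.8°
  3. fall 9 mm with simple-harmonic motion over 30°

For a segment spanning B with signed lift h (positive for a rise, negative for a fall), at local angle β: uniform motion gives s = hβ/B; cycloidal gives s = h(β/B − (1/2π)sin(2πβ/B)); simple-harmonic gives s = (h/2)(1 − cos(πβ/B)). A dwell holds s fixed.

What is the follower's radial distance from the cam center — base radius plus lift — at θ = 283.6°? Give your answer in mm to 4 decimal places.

seg 1 [0°–217.2°] uniform, h=14: full span → s += 14 → s = 14.0000
seg 2 [217.2°–330°] simple-harmonic, h=-5: θ=283.6° here. β=66.4, B=112.8. -5/2·(1 − cos(π·0.5887)) = -3.1873 → s = 10.8127
radial distance = base radius + s = 32 + 10.8127 = 42.8127

42.8127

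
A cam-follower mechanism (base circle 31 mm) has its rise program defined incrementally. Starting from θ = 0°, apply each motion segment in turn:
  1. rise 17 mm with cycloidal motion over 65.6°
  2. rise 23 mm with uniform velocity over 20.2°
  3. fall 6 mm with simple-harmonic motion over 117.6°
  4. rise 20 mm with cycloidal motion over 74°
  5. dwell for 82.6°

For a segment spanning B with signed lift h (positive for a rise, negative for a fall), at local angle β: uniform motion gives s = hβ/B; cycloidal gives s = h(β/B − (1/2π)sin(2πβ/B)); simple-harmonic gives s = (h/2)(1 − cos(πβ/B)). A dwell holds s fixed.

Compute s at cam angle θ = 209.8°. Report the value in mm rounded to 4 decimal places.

seg 1 [0°–65.6°] cycloidal, h=17: full span → s += 17 → s = 17.0000
seg 2 [65.6°–85.8°] uniform, h=23: full span → s += 23 → s = 40.0000
seg 3 [85.8°–203.4°] simple-harmonic, h=-6: full span → s += -6 → s = 34.0000
seg 4 [203.4°–277.4°] cycloidal, h=20: θ=209.8° here. β=6.4, B=74. 20·(0.0865 − sin(2π·0.0865)/(2π)) = 0.0839 → s = 34.0839

34.0839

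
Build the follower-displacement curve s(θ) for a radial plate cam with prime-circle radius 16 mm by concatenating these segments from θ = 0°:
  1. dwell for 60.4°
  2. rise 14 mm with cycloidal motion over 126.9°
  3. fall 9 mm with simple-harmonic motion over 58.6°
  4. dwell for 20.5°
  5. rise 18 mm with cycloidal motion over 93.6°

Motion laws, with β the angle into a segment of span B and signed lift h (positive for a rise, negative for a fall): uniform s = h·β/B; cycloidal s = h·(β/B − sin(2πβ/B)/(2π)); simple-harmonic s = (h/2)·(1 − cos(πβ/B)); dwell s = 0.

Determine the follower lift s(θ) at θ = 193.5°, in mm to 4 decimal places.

seg 1 [0°–60.4°] dwell: s stays 0.0000
seg 2 [60.4°–187.3°] cycloidal, h=14: full span → s += 14 → s = 14.0000
seg 3 [187.3°–245.9°] simple-harmonic, h=-9: θ=193.5° here. β=6.2, B=58.6. -9/2·(1 − cos(π·0.1058)) = -0.2463 → s = 13.7537

13.7537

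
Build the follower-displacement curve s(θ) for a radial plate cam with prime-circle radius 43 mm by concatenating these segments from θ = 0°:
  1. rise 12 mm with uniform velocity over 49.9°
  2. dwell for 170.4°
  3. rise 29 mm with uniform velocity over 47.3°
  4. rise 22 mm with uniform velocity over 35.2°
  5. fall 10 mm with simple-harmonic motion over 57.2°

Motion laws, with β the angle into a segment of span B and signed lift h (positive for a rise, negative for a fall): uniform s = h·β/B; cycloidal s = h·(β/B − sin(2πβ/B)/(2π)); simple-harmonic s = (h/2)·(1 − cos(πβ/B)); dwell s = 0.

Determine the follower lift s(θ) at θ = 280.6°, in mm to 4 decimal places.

seg 1 [0°–49.9°] uniform, h=12: full span → s += 12 → s = 12.0000
seg 2 [49.9°–220.3°] dwell: s stays 12.0000
seg 3 [220.3°–267.6°] uniform, h=29: full span → s += 29 → s = 41.0000
seg 4 [267.6°–302.8°] uniform, h=22: θ=280.6° here. β=13, B=35.2. 22·13/35.2 = 8.1250 → s = 49.1250

49.1250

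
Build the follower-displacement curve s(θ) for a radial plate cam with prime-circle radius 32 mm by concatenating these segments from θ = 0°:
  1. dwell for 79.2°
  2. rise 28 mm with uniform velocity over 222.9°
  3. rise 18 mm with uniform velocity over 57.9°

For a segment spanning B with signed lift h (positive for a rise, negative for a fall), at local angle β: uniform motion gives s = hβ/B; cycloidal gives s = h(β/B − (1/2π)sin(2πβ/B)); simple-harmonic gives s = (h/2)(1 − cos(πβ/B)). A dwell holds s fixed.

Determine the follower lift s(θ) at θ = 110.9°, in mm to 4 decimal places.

seg 1 [0°–79.2°] dwell: s stays 0.0000
seg 2 [79.2°–302.1°] uniform, h=28: θ=110.9° here. β=31.7, B=222.9. 28·31.7/222.9 = 3.9821 → s = 3.9821

3.9821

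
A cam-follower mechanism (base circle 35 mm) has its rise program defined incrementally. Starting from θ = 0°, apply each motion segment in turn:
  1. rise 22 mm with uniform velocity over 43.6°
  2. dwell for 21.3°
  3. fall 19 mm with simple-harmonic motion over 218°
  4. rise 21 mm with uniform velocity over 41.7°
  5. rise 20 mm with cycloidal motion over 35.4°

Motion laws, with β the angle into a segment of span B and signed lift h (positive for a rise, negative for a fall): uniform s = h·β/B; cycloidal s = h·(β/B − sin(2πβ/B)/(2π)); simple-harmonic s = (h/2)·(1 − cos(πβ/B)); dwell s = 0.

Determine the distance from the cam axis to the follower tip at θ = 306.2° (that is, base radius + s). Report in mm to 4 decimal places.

seg 1 [0°–43.6°] uniform, h=22: full span → s += 22 → s = 22.0000
seg 2 [43.6°–64.9°] dwell: s stays 22.0000
seg 3 [64.9°–282.9°] simple-harmonic, h=-19: full span → s += -19 → s = 3.0000
seg 4 [282.9°–324.6°] uniform, h=21: θ=306.2° here. β=23.3, B=41.7. 21·23.3/41.7 = 11.7338 → s = 14.7338
radial distance = base radius + s = 35 + 14.7338 = 49.7338

49.7338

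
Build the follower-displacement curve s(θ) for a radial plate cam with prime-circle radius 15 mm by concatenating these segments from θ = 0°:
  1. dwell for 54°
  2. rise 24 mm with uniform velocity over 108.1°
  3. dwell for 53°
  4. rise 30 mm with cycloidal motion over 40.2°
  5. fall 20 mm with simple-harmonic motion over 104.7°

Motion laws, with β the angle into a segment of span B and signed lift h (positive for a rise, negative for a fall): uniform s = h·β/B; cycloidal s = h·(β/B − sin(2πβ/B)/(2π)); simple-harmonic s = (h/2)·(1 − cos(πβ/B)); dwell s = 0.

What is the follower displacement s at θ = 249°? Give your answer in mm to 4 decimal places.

seg 1 [0°–54°] dwell: s stays 0.0000
seg 2 [54°–162.1°] uniform, h=24: full span → s += 24 → s = 24.0000
seg 3 [162.1°–215.1°] dwell: s stays 24.0000
seg 4 [215.1°–255.3°] cycloidal, h=30: θ=249° here. β=33.9, B=40.2. 30·(0.8433 − sin(2π·0.8433)/(2π)) = 29.2762 → s = 53.2762

53.2762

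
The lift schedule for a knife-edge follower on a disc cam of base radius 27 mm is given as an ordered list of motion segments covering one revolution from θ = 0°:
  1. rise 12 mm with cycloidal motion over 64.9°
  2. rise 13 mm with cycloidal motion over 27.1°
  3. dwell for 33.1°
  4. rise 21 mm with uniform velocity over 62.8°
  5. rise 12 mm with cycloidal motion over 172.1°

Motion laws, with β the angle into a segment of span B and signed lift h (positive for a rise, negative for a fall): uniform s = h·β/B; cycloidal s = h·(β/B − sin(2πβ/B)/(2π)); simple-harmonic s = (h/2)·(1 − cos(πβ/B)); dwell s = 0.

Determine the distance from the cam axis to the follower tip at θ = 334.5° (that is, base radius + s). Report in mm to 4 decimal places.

seg 1 [0°–64.9°] cycloidal, h=12: full span → s += 12 → s = 12.0000
seg 2 [64.9°–92°] cycloidal, h=13: full span → s += 13 → s = 25.0000
seg 3 [92°–125.1°] dwell: s stays 25.0000
seg 4 [125.1°–187.9°] uniform, h=21: full span → s += 21 → s = 46.0000
seg 5 [187.9°–360°] cycloidal, h=12: θ=334.5° here. β=146.6, B=172.1. 12·(0.8518 − sin(2π·0.8518)/(2π)) = 11.7541 → s = 57.7541
radial distance = base radius + s = 27 + 57.7541 = 84.7541

84.7541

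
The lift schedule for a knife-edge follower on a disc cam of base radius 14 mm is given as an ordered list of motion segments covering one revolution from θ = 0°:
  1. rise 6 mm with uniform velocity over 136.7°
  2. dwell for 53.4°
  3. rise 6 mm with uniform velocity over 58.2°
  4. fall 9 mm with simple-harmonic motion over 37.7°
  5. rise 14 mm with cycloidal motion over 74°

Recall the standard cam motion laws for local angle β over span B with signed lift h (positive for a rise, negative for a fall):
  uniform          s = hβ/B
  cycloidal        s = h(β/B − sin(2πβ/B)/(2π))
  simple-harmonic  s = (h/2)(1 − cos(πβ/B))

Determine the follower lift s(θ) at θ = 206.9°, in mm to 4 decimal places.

seg 1 [0°–136.7°] uniform, h=6: full span → s += 6 → s = 6.0000
seg 2 [136.7°–190.1°] dwell: s stays 6.0000
seg 3 [190.1°–248.3°] uniform, h=6: θ=206.9° here. β=16.8, B=58.2. 6·16.8/58.2 = 1.7320 → s = 7.7320

7.7320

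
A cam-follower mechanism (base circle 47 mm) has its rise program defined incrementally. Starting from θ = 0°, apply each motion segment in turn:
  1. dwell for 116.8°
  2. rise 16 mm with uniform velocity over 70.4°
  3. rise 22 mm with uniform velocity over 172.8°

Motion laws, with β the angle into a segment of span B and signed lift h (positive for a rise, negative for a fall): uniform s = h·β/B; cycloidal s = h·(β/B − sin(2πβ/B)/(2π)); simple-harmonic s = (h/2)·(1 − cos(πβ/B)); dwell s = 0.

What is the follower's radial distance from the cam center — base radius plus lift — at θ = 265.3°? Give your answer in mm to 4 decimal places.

seg 1 [0°–116.8°] dwell: s stays 0.0000
seg 2 [116.8°–187.2°] uniform, h=16: full span → s += 16 → s = 16.0000
seg 3 [187.2°–360°] uniform, h=22: θ=265.3° here. β=78.1, B=172.8. 22·78.1/172.8 = 9.9433 → s = 25.9433
radial distance = base radius + s = 47 + 25.9433 = 72.9433

72.9433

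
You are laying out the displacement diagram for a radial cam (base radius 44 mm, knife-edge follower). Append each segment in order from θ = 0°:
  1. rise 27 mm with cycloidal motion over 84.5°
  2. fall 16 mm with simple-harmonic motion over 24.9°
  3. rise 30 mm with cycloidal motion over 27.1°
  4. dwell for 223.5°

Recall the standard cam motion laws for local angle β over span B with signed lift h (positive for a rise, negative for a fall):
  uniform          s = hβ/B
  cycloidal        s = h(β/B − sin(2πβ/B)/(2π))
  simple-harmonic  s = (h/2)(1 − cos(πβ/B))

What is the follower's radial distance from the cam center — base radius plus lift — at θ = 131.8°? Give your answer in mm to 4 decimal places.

seg 1 [0°–84.5°] cycloidal, h=27: full span → s += 27 → s = 27.0000
seg 2 [84.5°–109.4°] simple-harmonic, h=-16: full span → s += -16 → s = 11.0000
seg 3 [109.4°–136.5°] cycloidal, h=30: θ=131.8° here. β=22.4, B=27.1. 30·(0.8266 − sin(2π·0.8266)/(2π)) = 29.0297 → s = 40.0297
radial distance = base radius + s = 44 + 40.0297 = 84.0297

84.0297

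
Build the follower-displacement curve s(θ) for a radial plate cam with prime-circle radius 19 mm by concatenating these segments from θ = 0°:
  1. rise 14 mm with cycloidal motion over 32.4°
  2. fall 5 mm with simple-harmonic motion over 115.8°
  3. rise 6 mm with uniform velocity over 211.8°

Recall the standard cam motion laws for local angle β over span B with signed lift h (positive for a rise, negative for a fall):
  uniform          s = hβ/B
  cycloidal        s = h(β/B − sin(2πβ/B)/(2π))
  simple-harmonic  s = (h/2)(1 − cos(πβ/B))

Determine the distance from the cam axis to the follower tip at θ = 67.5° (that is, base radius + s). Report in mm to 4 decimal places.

seg 1 [0°–32.4°] cycloidal, h=14: full span → s += 14 → s = 14.0000
seg 2 [32.4°–148.2°] simple-harmonic, h=-5: θ=67.5° here. β=35.1, B=115.8. -5/2·(1 − cos(π·0.3031)) = -1.0504 → s = 12.9496
radial distance = base radius + s = 19 + 12.9496 = 31.9496

31.9496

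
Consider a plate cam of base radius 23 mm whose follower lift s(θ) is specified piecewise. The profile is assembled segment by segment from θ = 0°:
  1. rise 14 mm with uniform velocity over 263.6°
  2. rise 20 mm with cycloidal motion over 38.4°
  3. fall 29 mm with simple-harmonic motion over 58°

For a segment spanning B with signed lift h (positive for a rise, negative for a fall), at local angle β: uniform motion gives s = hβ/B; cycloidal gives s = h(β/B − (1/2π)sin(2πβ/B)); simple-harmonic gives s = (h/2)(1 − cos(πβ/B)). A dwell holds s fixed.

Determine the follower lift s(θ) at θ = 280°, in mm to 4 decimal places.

seg 1 [0°–263.6°] uniform, h=14: full span → s += 14 → s = 14.0000
seg 2 [263.6°–302°] cycloidal, h=20: θ=280° here. β=16.4, B=38.4. 20·(0.4271 − sin(2π·0.4271)/(2π)) = 7.1338 → s = 21.1338

21.1338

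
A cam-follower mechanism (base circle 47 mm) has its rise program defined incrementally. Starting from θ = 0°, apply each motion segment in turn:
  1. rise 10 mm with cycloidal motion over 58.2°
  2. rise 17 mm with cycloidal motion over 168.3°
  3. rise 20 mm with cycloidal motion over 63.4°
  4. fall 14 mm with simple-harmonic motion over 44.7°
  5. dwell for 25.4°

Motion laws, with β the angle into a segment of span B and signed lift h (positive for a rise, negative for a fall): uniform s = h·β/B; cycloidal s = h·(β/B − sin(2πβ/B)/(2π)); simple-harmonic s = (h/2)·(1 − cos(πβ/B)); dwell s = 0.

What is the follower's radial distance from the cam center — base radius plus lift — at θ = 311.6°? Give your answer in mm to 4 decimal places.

seg 1 [0°–58.2°] cycloidal, h=10: full span → s += 10 → s = 10.0000
seg 2 [58.2°–226.5°] cycloidal, h=17: full span → s += 17 → s = 27.0000
seg 3 [226.5°–289.9°] cycloidal, h=20: full span → s += 20 → s = 47.0000
seg 4 [289.9°–334.6°] simple-harmonic, h=-14: θ=311.6° here. β=21.7, B=44.7. -14/2·(1 − cos(π·0.4855)) = -6.6803 → s = 40.3197
radial distance = base radius + s = 47 + 40.3197 = 87.3197

87.3197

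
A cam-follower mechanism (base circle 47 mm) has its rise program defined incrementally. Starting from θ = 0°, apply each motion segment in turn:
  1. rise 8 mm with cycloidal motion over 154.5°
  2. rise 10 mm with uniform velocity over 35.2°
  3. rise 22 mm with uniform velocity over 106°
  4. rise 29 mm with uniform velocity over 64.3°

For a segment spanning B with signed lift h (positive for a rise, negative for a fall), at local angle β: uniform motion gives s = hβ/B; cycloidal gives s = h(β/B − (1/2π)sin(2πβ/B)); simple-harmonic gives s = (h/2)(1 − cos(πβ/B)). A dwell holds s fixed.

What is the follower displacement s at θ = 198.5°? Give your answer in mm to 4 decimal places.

seg 1 [0°–154.5°] cycloidal, h=8: full span → s += 8 → s = 8.0000
seg 2 [154.5°–189.7°] uniform, h=10: full span → s += 10 → s = 18.0000
seg 3 [189.7°–295.7°] uniform, h=22: θ=198.5° here. β=8.8, B=106. 22·8.8/106 = 1.8264 → s = 19.8264

19.8264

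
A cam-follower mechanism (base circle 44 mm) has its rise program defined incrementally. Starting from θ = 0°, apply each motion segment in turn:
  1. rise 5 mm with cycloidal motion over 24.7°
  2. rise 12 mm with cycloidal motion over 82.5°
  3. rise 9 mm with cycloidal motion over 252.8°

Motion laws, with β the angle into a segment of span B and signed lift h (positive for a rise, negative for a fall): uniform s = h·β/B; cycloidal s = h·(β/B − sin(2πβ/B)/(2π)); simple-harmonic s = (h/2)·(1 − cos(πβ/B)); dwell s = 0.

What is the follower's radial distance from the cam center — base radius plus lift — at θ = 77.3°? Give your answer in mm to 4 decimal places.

seg 1 [0°–24.7°] cycloidal, h=5: full span → s += 5 → s = 5.0000
seg 2 [24.7°–107.2°] cycloidal, h=12: θ=77.3° here. β=52.6, B=82.5. 12·(0.6376 − sin(2π·0.6376)/(2π)) = 9.1038 → s = 14.1038
radial distance = base radius + s = 44 + 14.1038 = 58.1038

58.1038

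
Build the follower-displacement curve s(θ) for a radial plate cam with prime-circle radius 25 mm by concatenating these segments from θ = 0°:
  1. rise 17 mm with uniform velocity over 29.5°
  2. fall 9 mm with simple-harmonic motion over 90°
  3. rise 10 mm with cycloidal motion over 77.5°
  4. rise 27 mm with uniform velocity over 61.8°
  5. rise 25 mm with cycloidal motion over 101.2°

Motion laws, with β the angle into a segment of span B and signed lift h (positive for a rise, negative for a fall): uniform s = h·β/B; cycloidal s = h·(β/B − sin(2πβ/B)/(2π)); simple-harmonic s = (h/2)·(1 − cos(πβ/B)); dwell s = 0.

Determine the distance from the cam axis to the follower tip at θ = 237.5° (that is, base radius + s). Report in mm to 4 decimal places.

seg 1 [0°–29.5°] uniform, h=17: full span → s += 17 → s = 17.0000
seg 2 [29.5°–119.5°] simple-harmonic, h=-9: full span → s += -9 → s = 8.0000
seg 3 [119.5°–197°] cycloidal, h=10: full span → s += 10 → s = 18.0000
seg 4 [197°–258.8°] uniform, h=27: θ=237.5° here. β=40.5, B=61.8. 27·40.5/61.8 = 17.6942 → s = 35.6942
radial distance = base radius + s = 25 + 35.6942 = 60.6942

60.6942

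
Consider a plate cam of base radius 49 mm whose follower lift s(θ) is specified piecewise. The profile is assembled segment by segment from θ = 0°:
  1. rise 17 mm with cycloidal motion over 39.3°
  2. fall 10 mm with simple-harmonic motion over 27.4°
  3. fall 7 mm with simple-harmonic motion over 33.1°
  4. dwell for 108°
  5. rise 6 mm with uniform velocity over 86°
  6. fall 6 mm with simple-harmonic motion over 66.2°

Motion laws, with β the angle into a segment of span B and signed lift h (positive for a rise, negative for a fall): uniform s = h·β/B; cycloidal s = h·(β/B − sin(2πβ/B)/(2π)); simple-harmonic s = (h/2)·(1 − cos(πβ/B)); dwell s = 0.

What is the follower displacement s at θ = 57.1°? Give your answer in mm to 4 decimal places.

seg 1 [0°–39.3°] cycloidal, h=17: full span → s += 17 → s = 17.0000
seg 2 [39.3°–66.7°] simple-harmonic, h=-10: θ=57.1° here. β=17.8, B=27.4. -10/2·(1 − cos(π·0.6496)) = -7.2648 → s = 9.7352

9.7352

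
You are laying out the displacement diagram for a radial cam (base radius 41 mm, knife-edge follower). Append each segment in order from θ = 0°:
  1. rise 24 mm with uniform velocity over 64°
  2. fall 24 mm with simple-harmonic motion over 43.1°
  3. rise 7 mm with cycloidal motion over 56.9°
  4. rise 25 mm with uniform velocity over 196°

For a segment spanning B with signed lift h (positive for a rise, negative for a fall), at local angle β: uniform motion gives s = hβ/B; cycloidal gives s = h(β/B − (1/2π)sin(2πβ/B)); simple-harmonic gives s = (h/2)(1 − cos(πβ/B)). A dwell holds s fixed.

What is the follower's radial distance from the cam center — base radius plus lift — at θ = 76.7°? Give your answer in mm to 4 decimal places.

seg 1 [0°–64°] uniform, h=24: full span → s += 24 → s = 24.0000
seg 2 [64°–107.1°] simple-harmonic, h=-24: θ=76.7° here. β=12.7, B=43.1. -24/2·(1 − cos(π·0.2947)) = -4.7848 → s = 19.2152
radial distance = base radius + s = 41 + 19.2152 = 60.2152

60.2152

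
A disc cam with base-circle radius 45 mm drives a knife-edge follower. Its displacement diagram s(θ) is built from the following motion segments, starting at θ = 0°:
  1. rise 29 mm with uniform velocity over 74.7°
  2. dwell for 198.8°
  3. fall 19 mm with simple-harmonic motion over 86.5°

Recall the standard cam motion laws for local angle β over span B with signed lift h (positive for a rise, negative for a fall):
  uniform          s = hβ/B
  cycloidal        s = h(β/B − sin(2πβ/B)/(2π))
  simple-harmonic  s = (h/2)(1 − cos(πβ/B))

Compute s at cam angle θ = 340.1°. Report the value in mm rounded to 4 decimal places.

seg 1 [0°–74.7°] uniform, h=29: full span → s += 29 → s = 29.0000
seg 2 [74.7°–273.5°] dwell: s stays 29.0000
seg 3 [273.5°–360°] simple-harmonic, h=-19: θ=340.1° here. β=66.6, B=86.5. -19/2·(1 − cos(π·0.7699)) = -16.6249 → s = 12.3751

12.3751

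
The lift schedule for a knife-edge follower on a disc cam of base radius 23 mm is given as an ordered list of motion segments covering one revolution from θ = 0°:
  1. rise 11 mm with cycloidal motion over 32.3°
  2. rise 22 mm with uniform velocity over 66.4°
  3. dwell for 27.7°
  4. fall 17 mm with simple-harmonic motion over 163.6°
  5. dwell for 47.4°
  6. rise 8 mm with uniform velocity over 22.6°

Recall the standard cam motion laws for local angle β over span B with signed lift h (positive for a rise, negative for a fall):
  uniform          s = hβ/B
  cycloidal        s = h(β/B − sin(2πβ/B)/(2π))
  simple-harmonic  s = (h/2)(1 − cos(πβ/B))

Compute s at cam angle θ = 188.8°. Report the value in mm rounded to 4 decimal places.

seg 1 [0°–32.3°] cycloidal, h=11: full span → s += 11 → s = 11.0000
seg 2 [32.3°–98.7°] uniform, h=22: full span → s += 22 → s = 33.0000
seg 3 [98.7°–126.4°] dwell: s stays 33.0000
seg 4 [126.4°–290°] simple-harmonic, h=-17: θ=188.8° here. β=62.4, B=163.6. -17/2·(1 − cos(π·0.3814)) = -5.4062 → s = 27.5938

27.5938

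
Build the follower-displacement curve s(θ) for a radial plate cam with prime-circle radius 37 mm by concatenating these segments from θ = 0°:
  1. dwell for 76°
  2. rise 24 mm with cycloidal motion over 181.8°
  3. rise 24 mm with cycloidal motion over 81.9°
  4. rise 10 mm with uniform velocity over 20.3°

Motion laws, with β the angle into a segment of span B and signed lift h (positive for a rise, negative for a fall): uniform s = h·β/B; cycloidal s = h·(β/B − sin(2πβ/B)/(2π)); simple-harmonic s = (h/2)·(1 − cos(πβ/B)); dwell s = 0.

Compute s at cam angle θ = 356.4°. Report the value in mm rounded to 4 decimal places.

seg 1 [0°–76°] dwell: s stays 0.0000
seg 2 [76°–257.8°] cycloidal, h=24: full span → s += 24 → s = 24.0000
seg 3 [257.8°–339.7°] cycloidal, h=24: full span → s += 24 → s = 48.0000
seg 4 [339.7°–360°] uniform, h=10: θ=356.4° here. β=16.7, B=20.3. 10·16.7/20.3 = 8.2266 → s = 56.2266

56.2266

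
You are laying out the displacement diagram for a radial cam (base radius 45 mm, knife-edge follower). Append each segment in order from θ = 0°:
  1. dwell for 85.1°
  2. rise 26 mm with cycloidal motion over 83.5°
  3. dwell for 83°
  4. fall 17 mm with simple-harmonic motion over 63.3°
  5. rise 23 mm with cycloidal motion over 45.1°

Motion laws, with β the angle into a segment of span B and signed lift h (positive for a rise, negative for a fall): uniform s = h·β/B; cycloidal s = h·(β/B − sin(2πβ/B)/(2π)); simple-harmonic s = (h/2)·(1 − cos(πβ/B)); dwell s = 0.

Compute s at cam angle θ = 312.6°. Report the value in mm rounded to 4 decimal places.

seg 1 [0°–85.1°] dwell: s stays 0.0000
seg 2 [85.1°–168.6°] cycloidal, h=26: full span → s += 26 → s = 26.0000
seg 3 [168.6°–251.6°] dwell: s stays 26.0000
seg 4 [251.6°–314.9°] simple-harmonic, h=-17: θ=312.6° here. β=61, B=63.3. -17/2·(1 − cos(π·0.9637)) = -16.9447 → s = 9.0553

9.0553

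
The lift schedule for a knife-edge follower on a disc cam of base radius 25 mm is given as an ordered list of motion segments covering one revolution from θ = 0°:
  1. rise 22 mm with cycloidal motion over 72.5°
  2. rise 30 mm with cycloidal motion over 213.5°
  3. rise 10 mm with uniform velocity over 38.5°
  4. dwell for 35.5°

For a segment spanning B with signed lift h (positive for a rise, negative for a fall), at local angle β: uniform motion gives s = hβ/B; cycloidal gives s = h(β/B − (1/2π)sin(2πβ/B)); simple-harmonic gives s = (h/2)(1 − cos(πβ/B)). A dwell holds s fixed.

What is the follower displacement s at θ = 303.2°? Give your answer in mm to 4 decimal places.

seg 1 [0°–72.5°] cycloidal, h=22: full span → s += 22 → s = 22.0000
seg 2 [72.5°–286°] cycloidal, h=30: full span → s += 30 → s = 52.0000
seg 3 [286°–324.5°] uniform, h=10: θ=303.2° here. β=17.2, B=38.5. 10·17.2/38.5 = 4.4675 → s = 56.4675

56.4675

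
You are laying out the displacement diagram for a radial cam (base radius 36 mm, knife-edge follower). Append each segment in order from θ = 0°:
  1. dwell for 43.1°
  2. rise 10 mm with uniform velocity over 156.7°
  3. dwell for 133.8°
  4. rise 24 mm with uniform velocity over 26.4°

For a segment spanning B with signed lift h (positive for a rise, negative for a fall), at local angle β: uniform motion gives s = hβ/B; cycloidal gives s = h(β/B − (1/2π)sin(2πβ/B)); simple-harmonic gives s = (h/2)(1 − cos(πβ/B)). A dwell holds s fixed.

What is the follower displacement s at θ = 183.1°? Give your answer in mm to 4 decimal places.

seg 1 [0°–43.1°] dwell: s stays 0.0000
seg 2 [43.1°–199.8°] uniform, h=10: θ=183.1° here. β=140, B=156.7. 10·140/156.7 = 8.9343 → s = 8.9343

8.9343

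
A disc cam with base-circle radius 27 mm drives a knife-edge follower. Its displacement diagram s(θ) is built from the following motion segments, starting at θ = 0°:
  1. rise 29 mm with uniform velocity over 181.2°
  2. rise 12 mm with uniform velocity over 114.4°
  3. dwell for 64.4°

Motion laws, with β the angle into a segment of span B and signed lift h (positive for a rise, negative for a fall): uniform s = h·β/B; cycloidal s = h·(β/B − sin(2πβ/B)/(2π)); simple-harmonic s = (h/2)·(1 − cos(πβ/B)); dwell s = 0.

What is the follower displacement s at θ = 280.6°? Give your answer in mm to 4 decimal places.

seg 1 [0°–181.2°] uniform, h=29: full span → s += 29 → s = 29.0000
seg 2 [181.2°–295.6°] uniform, h=12: θ=280.6° here. β=99.4, B=114.4. 12·99.4/114.4 = 10.4266 → s = 39.4266

39.4266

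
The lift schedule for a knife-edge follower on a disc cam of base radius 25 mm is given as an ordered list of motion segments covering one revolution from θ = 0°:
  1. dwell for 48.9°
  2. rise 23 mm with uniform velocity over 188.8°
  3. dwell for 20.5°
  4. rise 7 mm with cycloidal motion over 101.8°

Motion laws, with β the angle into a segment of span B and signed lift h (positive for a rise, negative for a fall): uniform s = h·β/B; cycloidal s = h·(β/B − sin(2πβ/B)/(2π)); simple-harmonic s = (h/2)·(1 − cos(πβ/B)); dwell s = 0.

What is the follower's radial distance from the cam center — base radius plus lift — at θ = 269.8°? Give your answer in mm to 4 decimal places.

seg 1 [0°–48.9°] dwell: s stays 0.0000
seg 2 [48.9°–237.7°] uniform, h=23: full span → s += 23 → s = 23.0000
seg 3 [237.7°–258.2°] dwell: s stays 23.0000
seg 4 [258.2°–360°] cycloidal, h=7: θ=269.8° here. β=11.6, B=101.8. 7·(0.1139 − sin(2π·0.1139)/(2π)) = 0.0664 → s = 23.0664
radial distance = base radius + s = 25 + 23.0664 = 48.0664

48.0664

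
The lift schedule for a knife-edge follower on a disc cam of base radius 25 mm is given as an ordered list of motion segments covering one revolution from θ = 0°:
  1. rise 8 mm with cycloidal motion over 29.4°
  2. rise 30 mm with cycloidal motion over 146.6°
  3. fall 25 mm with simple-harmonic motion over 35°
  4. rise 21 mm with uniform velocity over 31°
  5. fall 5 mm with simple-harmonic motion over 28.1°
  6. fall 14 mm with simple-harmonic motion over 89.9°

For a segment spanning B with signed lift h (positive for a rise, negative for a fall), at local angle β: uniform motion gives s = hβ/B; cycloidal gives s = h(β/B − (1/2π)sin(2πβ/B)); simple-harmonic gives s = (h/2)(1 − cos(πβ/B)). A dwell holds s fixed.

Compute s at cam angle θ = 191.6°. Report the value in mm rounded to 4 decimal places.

seg 1 [0°–29.4°] cycloidal, h=8: full span → s += 8 → s = 8.0000
seg 2 [29.4°–176°] cycloidal, h=30: full span → s += 30 → s = 38.0000
seg 3 [176°–211°] simple-harmonic, h=-25: θ=191.6° here. β=15.6, B=35. -25/2·(1 − cos(π·0.4457)) = -10.3785 → s = 27.6215

27.6215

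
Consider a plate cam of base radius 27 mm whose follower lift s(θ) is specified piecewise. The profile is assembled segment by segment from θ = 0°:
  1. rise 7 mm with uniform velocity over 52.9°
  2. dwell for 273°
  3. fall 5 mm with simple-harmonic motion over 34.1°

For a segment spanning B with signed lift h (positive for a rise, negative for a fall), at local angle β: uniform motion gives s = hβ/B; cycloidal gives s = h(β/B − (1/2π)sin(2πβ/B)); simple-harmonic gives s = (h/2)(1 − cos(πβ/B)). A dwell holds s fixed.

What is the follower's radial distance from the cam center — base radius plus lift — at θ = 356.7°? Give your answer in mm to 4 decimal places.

seg 1 [0°–52.9°] uniform, h=7: full span → s += 7 → s = 7.0000
seg 2 [52.9°–325.9°] dwell: s stays 7.0000
seg 3 [325.9°–360°] simple-harmonic, h=-5: θ=356.7° here. β=30.8, B=34.1. -5/2·(1 − cos(π·0.9032)) = -4.8853 → s = 2.1147
radial distance = base radius + s = 27 + 2.1147 = 29.1147

29.1147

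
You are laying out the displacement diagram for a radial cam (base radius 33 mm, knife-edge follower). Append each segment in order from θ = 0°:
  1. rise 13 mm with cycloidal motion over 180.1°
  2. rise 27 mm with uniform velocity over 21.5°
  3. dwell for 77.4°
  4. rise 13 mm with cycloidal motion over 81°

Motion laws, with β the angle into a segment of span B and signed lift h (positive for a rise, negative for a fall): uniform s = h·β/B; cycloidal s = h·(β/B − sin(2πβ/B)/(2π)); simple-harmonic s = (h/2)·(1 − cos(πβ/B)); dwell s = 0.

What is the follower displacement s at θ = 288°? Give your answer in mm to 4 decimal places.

seg 1 [0°–180.1°] cycloidal, h=13: full span → s += 13 → s = 13.0000
seg 2 [180.1°–201.6°] uniform, h=27: full span → s += 27 → s = 40.0000
seg 3 [201.6°–279°] dwell: s stays 40.0000
seg 4 [279°–360°] cycloidal, h=13: θ=288° here. β=9, B=81. 13·(0.1111 − sin(2π·0.1111)/(2π)) = 0.1145 → s = 40.1145

40.1145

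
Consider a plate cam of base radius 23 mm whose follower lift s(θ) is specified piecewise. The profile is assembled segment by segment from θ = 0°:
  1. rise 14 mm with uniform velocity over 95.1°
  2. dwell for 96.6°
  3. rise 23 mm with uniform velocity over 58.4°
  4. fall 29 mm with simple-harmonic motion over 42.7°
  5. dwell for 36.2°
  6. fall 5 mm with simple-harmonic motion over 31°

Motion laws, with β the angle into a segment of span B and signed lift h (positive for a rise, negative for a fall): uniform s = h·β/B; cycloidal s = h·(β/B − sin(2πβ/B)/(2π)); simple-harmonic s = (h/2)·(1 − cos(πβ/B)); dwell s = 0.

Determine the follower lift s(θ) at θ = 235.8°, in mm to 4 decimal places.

seg 1 [0°–95.1°] uniform, h=14: full span → s += 14 → s = 14.0000
seg 2 [95.1°–191.7°] dwell: s stays 14.0000
seg 3 [191.7°–250.1°] uniform, h=23: θ=235.8° here. β=44.1, B=58.4. 23·44.1/58.4 = 17.3682 → s = 31.3682

31.3682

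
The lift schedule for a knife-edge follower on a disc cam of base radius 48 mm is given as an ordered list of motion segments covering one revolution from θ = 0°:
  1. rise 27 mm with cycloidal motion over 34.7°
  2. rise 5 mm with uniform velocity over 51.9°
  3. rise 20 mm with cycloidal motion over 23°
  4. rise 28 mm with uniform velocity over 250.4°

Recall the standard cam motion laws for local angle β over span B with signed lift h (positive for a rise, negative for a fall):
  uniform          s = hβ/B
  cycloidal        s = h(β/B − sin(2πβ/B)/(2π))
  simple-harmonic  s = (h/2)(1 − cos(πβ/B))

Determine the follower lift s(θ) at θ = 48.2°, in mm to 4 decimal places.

seg 1 [0°–34.7°] cycloidal, h=27: full span → s += 27 → s = 27.0000
seg 2 [34.7°–86.6°] uniform, h=5: θ=48.2° here. β=13.5, B=51.9. 5·13.5/51.9 = 1.3006 → s = 28.3006

28.3006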